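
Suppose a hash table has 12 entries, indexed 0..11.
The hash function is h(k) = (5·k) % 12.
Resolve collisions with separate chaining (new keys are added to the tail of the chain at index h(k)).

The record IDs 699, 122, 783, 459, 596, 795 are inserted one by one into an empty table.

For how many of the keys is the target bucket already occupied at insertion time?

3

699 → bucket 3
122 → bucket 10
783 → bucket 3 (collision)
459 → bucket 3 (collision)
596 → bucket 4
795 → bucket 3 (collision)
Final buckets:
0: -
1: -
2: -
3: 699 -> 783 -> 459 -> 795
4: 596
5: -
6: -
7: -
8: -
9: -
10: 122
11: -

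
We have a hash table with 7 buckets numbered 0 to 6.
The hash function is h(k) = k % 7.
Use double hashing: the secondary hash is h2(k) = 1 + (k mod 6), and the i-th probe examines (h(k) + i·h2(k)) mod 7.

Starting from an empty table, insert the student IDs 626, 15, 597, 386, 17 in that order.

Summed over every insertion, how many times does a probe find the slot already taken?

4

Insert 626: h=3, slot 3 empty -> index 3.
Insert 15: h=1, slot 1 empty -> index 1.
Insert 597: h=2, slot 2 empty -> index 2.
Insert 386: h=1, h2=3, slot 1 occupied -> index 4.
Insert 17: h=3, h2=6, slots 3,2,1 occupied -> index 0.
Table: [17, 15, 597, 626, 386, —, —]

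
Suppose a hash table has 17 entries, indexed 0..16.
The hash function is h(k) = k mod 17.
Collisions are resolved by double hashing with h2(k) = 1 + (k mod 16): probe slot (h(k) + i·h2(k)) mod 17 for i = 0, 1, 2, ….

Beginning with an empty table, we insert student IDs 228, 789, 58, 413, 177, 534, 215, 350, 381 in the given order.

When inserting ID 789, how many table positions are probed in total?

Insert 228: h=7, slot 7 empty -> index 7.
Insert 789: h=7, h2=6, slot 7 occupied -> index 13.
Insert 58: h=7, h2=11, slot 7 occupied -> index 1.
Insert 413: h=5, slot 5 empty -> index 5.
Insert 177: h=7, h2=2, slot 7 occupied -> index 9.
Insert 534: h=7, h2=7, slot 7 occupied -> index 14.
Insert 215: h=11, slot 11 empty -> index 11.
Insert 350: h=10, slot 10 empty -> index 10.
Insert 381: h=7, h2=14, slot 7 occupied -> index 4.
Table: [_, 58, _, _, 381, 413, _, 228, _, 177, 350, 215, _, 789, 534, _, _]

2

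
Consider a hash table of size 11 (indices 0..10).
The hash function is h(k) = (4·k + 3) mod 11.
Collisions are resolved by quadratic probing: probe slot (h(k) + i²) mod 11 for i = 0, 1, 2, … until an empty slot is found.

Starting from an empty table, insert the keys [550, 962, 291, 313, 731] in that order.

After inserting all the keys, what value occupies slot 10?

731

550: h=3 => slot 3
962: h=1 => slot 1
291: h=1, probe 1,2 => slot 2
313: h=1, probe 1,2,5 => slot 5
731: h=1, probe 1,2,5,10 => slot 10
Table: [_, 962, 291, 550, _, 313, _, _, _, _, 731]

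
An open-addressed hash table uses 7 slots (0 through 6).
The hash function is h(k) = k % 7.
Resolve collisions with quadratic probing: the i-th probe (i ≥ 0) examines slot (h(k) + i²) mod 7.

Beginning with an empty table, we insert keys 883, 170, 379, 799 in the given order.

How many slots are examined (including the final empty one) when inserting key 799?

4

883 hashes to 1; slot 1 is free -> place at 1.
170 hashes to 2; slot 2 is free -> place at 2.
379 hashes to 1; 1,2 taken -> place at 5.
799 hashes to 1; 1,2,5 taken -> place at 3.
Table: [-, 883, 170, 799, -, 379, -]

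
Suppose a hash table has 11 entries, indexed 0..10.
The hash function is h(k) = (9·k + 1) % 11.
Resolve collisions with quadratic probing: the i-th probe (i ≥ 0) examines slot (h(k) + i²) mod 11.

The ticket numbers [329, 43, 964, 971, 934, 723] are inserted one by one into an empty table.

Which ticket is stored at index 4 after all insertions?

43

329: h=3 → slot 3
43: h=3, probe 3,4 → slot 4
964: h=9 → slot 9
971: h=6 → slot 6
934: h=3, probe 3,4,7 → slot 7
723: h=7, probe 7,8 → slot 8
Table: [—, —, —, 329, 43, —, 971, 934, 723, 964, —]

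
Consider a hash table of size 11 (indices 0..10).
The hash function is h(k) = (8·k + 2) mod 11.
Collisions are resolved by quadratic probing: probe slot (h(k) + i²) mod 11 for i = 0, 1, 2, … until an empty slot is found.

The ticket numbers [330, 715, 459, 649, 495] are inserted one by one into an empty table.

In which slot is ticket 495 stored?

Insert 330: h=2, slot 2 empty → index 2.
Insert 715: h=2, slot 2 occupied → index 3.
Insert 459: h=0, slot 0 empty → index 0.
Insert 649: h=2, slots 2,3 occupied → index 6.
Insert 495: h=2, slots 2,3,6,0 occupied → index 7.
Table: [459, —, 330, 715, —, —, 649, 495, —, —, —]

7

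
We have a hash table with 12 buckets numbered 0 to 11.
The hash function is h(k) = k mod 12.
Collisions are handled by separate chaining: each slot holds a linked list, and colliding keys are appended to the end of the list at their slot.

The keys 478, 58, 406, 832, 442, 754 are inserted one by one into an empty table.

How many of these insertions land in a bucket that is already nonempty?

478 -> bucket 10
58 -> bucket 10 (collision)
406 -> bucket 10 (collision)
832 -> bucket 4
442 -> bucket 10 (collision)
754 -> bucket 10 (collision)
Final buckets:
0: .
1: .
2: .
3: .
4: 832
5: .
6: .
7: .
8: .
9: .
10: 478 -> 58 -> 406 -> 442 -> 754
11: .

4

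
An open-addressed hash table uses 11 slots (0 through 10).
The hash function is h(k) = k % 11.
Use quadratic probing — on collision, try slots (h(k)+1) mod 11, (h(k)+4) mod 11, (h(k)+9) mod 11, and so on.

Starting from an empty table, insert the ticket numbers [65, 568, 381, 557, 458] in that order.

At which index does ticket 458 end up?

65: h=10 -> slot 10
568: h=7 -> slot 7
381: h=7, probe 7,8 -> slot 8
557: h=7, probe 7,8,0 -> slot 0
458: h=7, probe 7,8,0,5 -> slot 5
Table: [557, —, —, —, —, 458, —, 568, 381, —, 65]

5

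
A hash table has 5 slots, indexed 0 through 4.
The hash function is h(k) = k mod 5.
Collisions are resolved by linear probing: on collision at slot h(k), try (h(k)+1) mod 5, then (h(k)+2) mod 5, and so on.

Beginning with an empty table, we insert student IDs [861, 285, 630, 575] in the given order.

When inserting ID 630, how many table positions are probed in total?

3

861 hashes to 1; slot 1 is free → place at 1.
285 hashes to 0; slot 0 is free → place at 0.
630 hashes to 0; 0,1 taken → place at 2.
575 hashes to 0; 0,1,2 taken → place at 3.
Table: [285, 861, 630, 575, .]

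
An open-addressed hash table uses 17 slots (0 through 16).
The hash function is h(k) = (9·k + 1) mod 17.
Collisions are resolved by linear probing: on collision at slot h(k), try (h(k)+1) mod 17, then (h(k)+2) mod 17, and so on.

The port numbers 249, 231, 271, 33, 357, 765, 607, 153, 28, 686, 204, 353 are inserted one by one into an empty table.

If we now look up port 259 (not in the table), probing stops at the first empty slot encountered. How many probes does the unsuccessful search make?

Insert 249: h=15, slot 15 empty => index 15.
Insert 231: h=6, slot 6 empty => index 6.
Insert 271: h=9, slot 9 empty => index 9.
Insert 33: h=9, slot 9 occupied => index 10.
Insert 357: h=1, slot 1 empty => index 1.
Insert 765: h=1, slot 1 occupied => index 2.
Insert 607: h=7, slot 7 empty => index 7.
Insert 153: h=1, slots 1,2 occupied => index 3.
Insert 28: h=15, slot 15 occupied => index 16.
Insert 686: h=4, slot 4 empty => index 4.
Insert 204: h=1, slots 1,2,3,4 occupied => index 5.
Insert 353: h=16, slot 16 occupied => index 0.
Table: [353, 357, 765, 153, 686, 204, 231, 607, ., 271, 33, ., ., ., ., 249, 28]
Lookup 259: h=3, probe 3,4,5,6,7,8 → slot 8 empty, not found.

6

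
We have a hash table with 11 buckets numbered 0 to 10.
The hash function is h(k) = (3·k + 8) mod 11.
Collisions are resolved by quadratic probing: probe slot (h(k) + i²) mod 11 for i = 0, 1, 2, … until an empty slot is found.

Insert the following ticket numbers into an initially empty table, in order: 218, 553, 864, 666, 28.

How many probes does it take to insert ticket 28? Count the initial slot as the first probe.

3

218: h=2 → slot 2
553: h=6 → slot 6
864: h=4 → slot 4
666: h=4, probe 4,5 → slot 5
28: h=4, probe 4,5,8 → slot 8
Table: [—, —, 218, —, 864, 666, 553, —, 28, —, —]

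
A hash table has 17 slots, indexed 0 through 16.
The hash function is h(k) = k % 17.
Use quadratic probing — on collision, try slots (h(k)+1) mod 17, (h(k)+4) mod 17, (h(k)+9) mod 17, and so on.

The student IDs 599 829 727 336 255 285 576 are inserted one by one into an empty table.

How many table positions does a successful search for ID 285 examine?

4

599 hashes to 4; slot 4 is free => place at 4.
829 hashes to 13; slot 13 is free => place at 13.
727 hashes to 13; 13 taken => place at 14.
336 hashes to 13; 13,14 taken => place at 0.
255 hashes to 0; 0 taken => place at 1.
285 hashes to 13; 13,14,0 taken => place at 5.
576 hashes to 15; slot 15 is free => place at 15.
Table: [336, 255, ∅, ∅, 599, 285, ∅, ∅, ∅, ∅, ∅, ∅, ∅, 829, 727, 576, ∅]
Lookup 285: h=13, probe 13,14,0,5 → found at 5.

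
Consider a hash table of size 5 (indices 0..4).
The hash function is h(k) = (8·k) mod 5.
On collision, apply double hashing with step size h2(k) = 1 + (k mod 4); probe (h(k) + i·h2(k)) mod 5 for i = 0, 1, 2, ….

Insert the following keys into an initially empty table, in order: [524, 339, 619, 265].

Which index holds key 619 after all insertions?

0

Insert 524: h=2, slot 2 empty -> index 2.
Insert 339: h=2, h2=4, slot 2 occupied -> index 1.
Insert 619: h=2, h2=4, slots 2,1 occupied -> index 0.
Insert 265: h=0, h2=2, slots 0,2 occupied -> index 4.
Table: [619, 339, 524, ., 265]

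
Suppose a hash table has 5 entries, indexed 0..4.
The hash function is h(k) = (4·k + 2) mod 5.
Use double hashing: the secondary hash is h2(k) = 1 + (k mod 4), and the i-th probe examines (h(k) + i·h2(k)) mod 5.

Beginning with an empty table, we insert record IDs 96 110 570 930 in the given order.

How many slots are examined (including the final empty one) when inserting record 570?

Insert 96: h=1, slot 1 empty => index 1.
Insert 110: h=2, slot 2 empty => index 2.
Insert 570: h=2, h2=3, slot 2 occupied => index 0.
Insert 930: h=2, h2=3, slots 2,0 occupied => index 3.
Table: [570, 96, 110, 930, _]

2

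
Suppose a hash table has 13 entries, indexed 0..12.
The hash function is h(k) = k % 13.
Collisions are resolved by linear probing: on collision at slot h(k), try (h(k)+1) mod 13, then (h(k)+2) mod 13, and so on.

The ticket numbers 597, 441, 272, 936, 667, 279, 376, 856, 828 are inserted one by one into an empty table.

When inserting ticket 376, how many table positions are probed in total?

5

597 hashes to 12; slot 12 is free → place at 12.
441 hashes to 12; 12 taken → place at 0.
272 hashes to 12; 12,0 taken → place at 1.
936 hashes to 0; 0,1 taken → place at 2.
667 hashes to 4; slot 4 is free → place at 4.
279 hashes to 6; slot 6 is free → place at 6.
376 hashes to 12; 12,0,1,2 taken → place at 3.
856 hashes to 11; slot 11 is free → place at 11.
828 hashes to 9; slot 9 is free → place at 9.
Table: [441, 272, 936, 376, 667, ∅, 279, ∅, ∅, 828, ∅, 856, 597]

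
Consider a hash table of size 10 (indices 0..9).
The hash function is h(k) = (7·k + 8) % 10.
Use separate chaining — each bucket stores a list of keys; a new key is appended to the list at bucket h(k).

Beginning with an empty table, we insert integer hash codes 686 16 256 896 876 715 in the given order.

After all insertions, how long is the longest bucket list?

686 → bucket 0
16 → bucket 0 (collision)
256 → bucket 0 (collision)
896 → bucket 0 (collision)
876 → bucket 0 (collision)
715 → bucket 3
Final buckets:
0: 686 -> 16 -> 256 -> 896 -> 876
1: .
2: .
3: 715
4: .
5: .
6: .
7: .
8: .
9: .

5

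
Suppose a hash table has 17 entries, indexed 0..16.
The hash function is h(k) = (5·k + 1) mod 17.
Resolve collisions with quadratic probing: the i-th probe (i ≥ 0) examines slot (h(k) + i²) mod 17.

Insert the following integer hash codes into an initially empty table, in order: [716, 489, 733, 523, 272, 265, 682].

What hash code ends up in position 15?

716: h=11 → slot 11
489: h=15 → slot 15
733: h=11, probe 11,12 → slot 12
523: h=15, probe 15,16 → slot 16
272: h=1 → slot 1
265: h=0 → slot 0
682: h=11, probe 11,12,15,3 → slot 3
Table: [265, 272, -, 682, -, -, -, -, -, -, -, 716, 733, -, -, 489, 523]

489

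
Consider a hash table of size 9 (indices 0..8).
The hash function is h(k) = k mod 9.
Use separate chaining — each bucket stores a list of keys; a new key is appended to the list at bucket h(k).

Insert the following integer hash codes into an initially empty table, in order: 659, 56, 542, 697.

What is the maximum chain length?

3

659 → bucket 2
56 → bucket 2 (collision)
542 → bucket 2 (collision)
697 → bucket 4
Final buckets:
0: _
1: _
2: 659 -> 56 -> 542
3: _
4: 697
5: _
6: _
7: _
8: _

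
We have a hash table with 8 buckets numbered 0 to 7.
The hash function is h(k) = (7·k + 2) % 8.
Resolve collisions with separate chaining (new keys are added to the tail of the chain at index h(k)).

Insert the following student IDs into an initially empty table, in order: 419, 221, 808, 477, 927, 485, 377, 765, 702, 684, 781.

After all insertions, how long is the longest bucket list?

5

Insert 419: h=7, bucket 7 empty → new chain.
Insert 221: h=5, bucket 5 empty → new chain.
Insert 808: h=2, bucket 2 empty → new chain.
Insert 477: h=5, bucket 5 nonempty → append to chain.
Insert 927: h=3, bucket 3 empty → new chain.
Insert 485: h=5, bucket 5 nonempty → append to chain.
Insert 377: h=1, bucket 1 empty → new chain.
Insert 765: h=5, bucket 5 nonempty → append to chain.
Insert 702: h=4, bucket 4 empty → new chain.
Insert 684: h=6, bucket 6 empty → new chain.
Insert 781: h=5, bucket 5 nonempty → append to chain.
Final buckets:
0: ∅
1: 377
2: 808
3: 927
4: 702
5: 221 -> 477 -> 485 -> 765 -> 781
6: 684
7: 419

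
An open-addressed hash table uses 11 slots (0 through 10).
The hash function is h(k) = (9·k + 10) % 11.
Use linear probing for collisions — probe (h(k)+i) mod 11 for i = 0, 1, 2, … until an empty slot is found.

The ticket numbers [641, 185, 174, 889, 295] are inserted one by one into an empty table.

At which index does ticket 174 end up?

Insert 641: h=4, slot 4 empty → index 4.
Insert 185: h=3, slot 3 empty → index 3.
Insert 174: h=3, slots 3,4 occupied → index 5.
Insert 889: h=3, slots 3,4,5 occupied → index 6.
Insert 295: h=3, slots 3,4,5,6 occupied → index 7.
Table: [∅, ∅, ∅, 185, 641, 174, 889, 295, ∅, ∅, ∅]

5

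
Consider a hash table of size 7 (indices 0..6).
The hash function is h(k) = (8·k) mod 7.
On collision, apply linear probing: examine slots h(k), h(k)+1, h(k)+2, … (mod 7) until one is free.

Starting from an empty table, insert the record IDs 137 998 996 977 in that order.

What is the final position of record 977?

6

137 hashes to 4; slot 4 is free -> place at 4.
998 hashes to 4; 4 taken -> place at 5.
996 hashes to 2; slot 2 is free -> place at 2.
977 hashes to 4; 4,5 taken -> place at 6.
Table: [∅, ∅, 996, ∅, 137, 998, 977]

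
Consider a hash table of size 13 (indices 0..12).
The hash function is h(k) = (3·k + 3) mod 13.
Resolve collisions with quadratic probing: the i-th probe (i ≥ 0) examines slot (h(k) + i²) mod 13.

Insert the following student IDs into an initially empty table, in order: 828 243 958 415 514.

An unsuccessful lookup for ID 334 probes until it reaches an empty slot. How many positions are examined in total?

828 hashes to 4; slot 4 is free -> place at 4.
243 hashes to 4; 4 taken -> place at 5.
958 hashes to 4; 4,5 taken -> place at 8.
415 hashes to 0; slot 0 is free -> place at 0.
514 hashes to 11; slot 11 is free -> place at 11.
Table: [415, —, —, —, 828, 243, —, —, 958, —, —, 514, —]
Lookup 334: h=4, probe 4,5,8,0,7 → slot 7 empty, not found.

5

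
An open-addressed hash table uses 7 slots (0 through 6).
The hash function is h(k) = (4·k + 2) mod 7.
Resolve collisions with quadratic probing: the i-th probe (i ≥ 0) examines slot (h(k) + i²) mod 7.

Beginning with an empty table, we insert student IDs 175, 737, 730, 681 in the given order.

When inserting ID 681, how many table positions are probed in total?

Insert 175: h=2, slot 2 empty -> index 2.
Insert 737: h=3, slot 3 empty -> index 3.
Insert 730: h=3, slot 3 occupied -> index 4.
Insert 681: h=3, slots 3,4 occupied -> index 0.
Table: [681, ., 175, 737, 730, ., .]

3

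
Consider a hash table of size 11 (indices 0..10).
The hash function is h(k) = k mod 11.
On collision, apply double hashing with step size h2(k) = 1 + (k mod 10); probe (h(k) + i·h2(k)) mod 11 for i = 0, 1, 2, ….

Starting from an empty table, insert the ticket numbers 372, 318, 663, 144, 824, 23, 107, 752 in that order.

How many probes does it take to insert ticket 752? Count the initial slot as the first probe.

372: h=9 => slot 9
318: h=10 => slot 10
663: h=3 => slot 3
144: h=1 => slot 1
824: h=10, h2=5, probe 10,4 => slot 4
23: h=1, h2=4, probe 1,5 => slot 5
107: h=8 => slot 8
752: h=4, h2=3, probe 4,7 => slot 7
Table: [—, 144, —, 663, 824, 23, —, 752, 107, 372, 318]

2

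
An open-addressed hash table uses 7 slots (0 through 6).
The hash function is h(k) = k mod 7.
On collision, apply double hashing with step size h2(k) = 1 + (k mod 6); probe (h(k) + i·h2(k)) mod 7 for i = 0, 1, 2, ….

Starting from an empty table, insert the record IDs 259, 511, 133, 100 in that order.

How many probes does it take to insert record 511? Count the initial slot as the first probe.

259: h=0 → slot 0
511: h=0, h2=2, probe 0,2 → slot 2
133: h=0, h2=2, probe 0,2,4 → slot 4
100: h=2, h2=5, probe 2,0,5 → slot 5
Table: [259, _, 511, _, 133, 100, _]

2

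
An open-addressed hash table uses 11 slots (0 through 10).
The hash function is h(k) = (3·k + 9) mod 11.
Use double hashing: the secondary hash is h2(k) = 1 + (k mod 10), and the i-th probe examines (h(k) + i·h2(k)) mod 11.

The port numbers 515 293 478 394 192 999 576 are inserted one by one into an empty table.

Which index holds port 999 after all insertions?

515: h=3 -> slot 3
293: h=8 -> slot 8
478: h=2 -> slot 2
394: h=3, h2=5, probe 3,8,2,7 -> slot 7
192: h=2, h2=3, probe 2,5 -> slot 5
999: h=3, h2=10, probe 3,2,1 -> slot 1
576: h=10 -> slot 10
Table: [_, 999, 478, 515, _, 192, _, 394, 293, _, 576]

1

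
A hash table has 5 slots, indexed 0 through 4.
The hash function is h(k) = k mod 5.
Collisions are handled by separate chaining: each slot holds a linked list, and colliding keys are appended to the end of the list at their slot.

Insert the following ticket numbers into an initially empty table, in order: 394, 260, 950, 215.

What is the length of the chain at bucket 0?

394 -> bucket 4
260 -> bucket 0
950 -> bucket 0 (collision)
215 -> bucket 0 (collision)
Final buckets:
0: 260 -> 950 -> 215
1: —
2: —
3: —
4: 394

3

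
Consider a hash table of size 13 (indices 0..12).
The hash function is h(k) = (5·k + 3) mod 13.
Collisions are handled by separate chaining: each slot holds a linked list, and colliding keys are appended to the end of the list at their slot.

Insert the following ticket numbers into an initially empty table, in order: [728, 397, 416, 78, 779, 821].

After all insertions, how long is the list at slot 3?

3

Insert 728: h=3, bucket 3 empty -> new chain.
Insert 397: h=12, bucket 12 empty -> new chain.
Insert 416: h=3, bucket 3 nonempty -> append to chain.
Insert 78: h=3, bucket 3 nonempty -> append to chain.
Insert 779: h=11, bucket 11 empty -> new chain.
Insert 821: h=0, bucket 0 empty -> new chain.
Final buckets:
0: 821
1: ∅
2: ∅
3: 728 -> 416 -> 78
4: ∅
5: ∅
6: ∅
7: ∅
8: ∅
9: ∅
10: ∅
11: 779
12: 397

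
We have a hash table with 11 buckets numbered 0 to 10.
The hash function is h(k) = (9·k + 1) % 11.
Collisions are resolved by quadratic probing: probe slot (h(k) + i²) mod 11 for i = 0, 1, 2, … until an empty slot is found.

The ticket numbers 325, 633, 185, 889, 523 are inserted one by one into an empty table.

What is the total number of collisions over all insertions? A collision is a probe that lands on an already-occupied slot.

325: h=0 -> slot 0
633: h=0, probe 0,1 -> slot 1
185: h=5 -> slot 5
889: h=5, probe 5,6 -> slot 6
523: h=0, probe 0,1,4 -> slot 4
Table: [325, 633, -, -, 523, 185, 889, -, -, -, -]

4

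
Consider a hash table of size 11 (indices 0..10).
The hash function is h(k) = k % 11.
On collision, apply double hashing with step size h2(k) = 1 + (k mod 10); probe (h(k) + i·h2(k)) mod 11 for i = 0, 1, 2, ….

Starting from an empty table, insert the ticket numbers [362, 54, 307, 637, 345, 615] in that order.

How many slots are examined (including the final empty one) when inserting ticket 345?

362: h=10 => slot 10
54: h=10, h2=5, probe 10,4 => slot 4
307: h=10, h2=8, probe 10,7 => slot 7
637: h=10, h2=8, probe 10,7,4,1 => slot 1
345: h=4, h2=6, probe 4,10,5 => slot 5
615: h=10, h2=6, probe 10,5,0 => slot 0
Table: [615, 637, -, -, 54, 345, -, 307, -, -, 362]

3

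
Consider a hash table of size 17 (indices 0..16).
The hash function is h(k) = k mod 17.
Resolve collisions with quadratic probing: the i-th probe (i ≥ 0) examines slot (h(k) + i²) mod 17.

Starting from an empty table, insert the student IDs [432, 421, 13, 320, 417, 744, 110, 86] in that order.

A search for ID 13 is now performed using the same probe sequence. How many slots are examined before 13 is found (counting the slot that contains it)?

432 hashes to 7; slot 7 is free -> place at 7.
421 hashes to 13; slot 13 is free -> place at 13.
13 hashes to 13; 13 taken -> place at 14.
320 hashes to 14; 14 taken -> place at 15.
417 hashes to 9; slot 9 is free -> place at 9.
744 hashes to 13; 13,14 taken -> place at 0.
110 hashes to 8; slot 8 is free -> place at 8.
86 hashes to 1; slot 1 is free -> place at 1.
Table: [744, 86, -, -, -, -, -, 432, 110, 417, -, -, -, 421, 13, 320, -]
Lookup 13: h=13, probe 13,14 → found at 14.

2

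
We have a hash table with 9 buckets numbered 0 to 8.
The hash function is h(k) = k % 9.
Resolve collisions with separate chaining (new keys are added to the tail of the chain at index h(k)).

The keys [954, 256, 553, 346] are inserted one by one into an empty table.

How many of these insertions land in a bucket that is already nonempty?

2

954 → bucket 0
256 → bucket 4
553 → bucket 4 (collision)
346 → bucket 4 (collision)
Final buckets:
0: 954
1: _
2: _
3: _
4: 256 -> 553 -> 346
5: _
6: _
7: _
8: _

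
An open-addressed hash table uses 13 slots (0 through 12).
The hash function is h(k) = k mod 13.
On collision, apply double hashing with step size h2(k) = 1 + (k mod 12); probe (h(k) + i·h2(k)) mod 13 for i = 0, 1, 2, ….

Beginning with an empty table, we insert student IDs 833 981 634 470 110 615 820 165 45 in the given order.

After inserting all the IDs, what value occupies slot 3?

833: h=1 -> slot 1
981: h=6 -> slot 6
634: h=10 -> slot 10
470: h=2 -> slot 2
110: h=6, h2=3, probe 6,9 -> slot 9
615: h=4 -> slot 4
820: h=1, h2=5, probe 1,6,11 -> slot 11
165: h=9, h2=10, probe 9,6,3 -> slot 3
45: h=6, h2=10, probe 6,3,0 -> slot 0
Table: [45, 833, 470, 165, 615, ∅, 981, ∅, ∅, 110, 634, 820, ∅]

165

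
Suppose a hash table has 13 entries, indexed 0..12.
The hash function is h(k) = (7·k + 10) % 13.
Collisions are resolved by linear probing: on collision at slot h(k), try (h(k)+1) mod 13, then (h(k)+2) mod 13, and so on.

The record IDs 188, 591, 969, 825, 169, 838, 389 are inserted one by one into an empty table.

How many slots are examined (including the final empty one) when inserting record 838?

Insert 188: h=0, slot 0 empty → index 0.
Insert 591: h=0, slot 0 occupied → index 1.
Insert 969: h=7, slot 7 empty → index 7.
Insert 825: h=0, slots 0,1 occupied → index 2.
Insert 169: h=10, slot 10 empty → index 10.
Insert 838: h=0, slots 0,1,2 occupied → index 3.
Insert 389: h=3, slot 3 occupied → index 4.
Table: [188, 591, 825, 838, 389, ∅, ∅, 969, ∅, ∅, 169, ∅, ∅]

4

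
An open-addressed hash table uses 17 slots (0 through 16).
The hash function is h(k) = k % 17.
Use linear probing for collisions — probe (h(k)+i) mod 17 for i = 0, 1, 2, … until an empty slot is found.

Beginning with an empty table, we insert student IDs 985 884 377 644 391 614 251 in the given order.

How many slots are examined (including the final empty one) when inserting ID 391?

Insert 985: h=16, slot 16 empty -> index 16.
Insert 884: h=0, slot 0 empty -> index 0.
Insert 377: h=3, slot 3 empty -> index 3.
Insert 644: h=15, slot 15 empty -> index 15.
Insert 391: h=0, slot 0 occupied -> index 1.
Insert 614: h=2, slot 2 empty -> index 2.
Insert 251: h=13, slot 13 empty -> index 13.
Table: [884, 391, 614, 377, -, -, -, -, -, -, -, -, -, 251, -, 644, 985]

2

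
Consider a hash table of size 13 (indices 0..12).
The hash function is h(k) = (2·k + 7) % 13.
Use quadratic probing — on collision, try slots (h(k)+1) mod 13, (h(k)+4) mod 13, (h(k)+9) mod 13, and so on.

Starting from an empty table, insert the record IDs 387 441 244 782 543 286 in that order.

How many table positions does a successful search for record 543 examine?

4

Insert 387: h=1, slot 1 empty => index 1.
Insert 441: h=5, slot 5 empty => index 5.
Insert 244: h=1, slot 1 occupied => index 2.
Insert 782: h=11, slot 11 empty => index 11.
Insert 543: h=1, slots 1,2,5 occupied => index 10.
Insert 286: h=7, slot 7 empty => index 7.
Table: [∅, 387, 244, ∅, ∅, 441, ∅, 286, ∅, ∅, 543, 782, ∅]
Lookup 543: h=1, probe 1,2,5,10 → found at 10.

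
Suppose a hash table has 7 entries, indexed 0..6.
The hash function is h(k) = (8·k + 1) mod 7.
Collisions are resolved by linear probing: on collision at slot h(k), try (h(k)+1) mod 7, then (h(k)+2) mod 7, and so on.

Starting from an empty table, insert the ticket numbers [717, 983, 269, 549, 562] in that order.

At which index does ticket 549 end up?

717 hashes to 4; slot 4 is free → place at 4.
983 hashes to 4; 4 taken → place at 5.
269 hashes to 4; 4,5 taken → place at 6.
549 hashes to 4; 4,5,6 taken → place at 0.
562 hashes to 3; slot 3 is free → place at 3.
Table: [549, -, -, 562, 717, 983, 269]

0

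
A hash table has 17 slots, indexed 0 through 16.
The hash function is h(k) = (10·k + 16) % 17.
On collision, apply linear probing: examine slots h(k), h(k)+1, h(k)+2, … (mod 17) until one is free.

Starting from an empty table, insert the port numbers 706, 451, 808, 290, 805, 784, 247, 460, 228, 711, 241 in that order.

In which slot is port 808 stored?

6

706 hashes to 4; slot 4 is free -> place at 4.
451 hashes to 4; 4 taken -> place at 5.
808 hashes to 4; 4,5 taken -> place at 6.
290 hashes to 9; slot 9 is free -> place at 9.
805 hashes to 8; slot 8 is free -> place at 8.
784 hashes to 2; slot 2 is free -> place at 2.
247 hashes to 4; 4,5,6 taken -> place at 7.
460 hashes to 9; 9 taken -> place at 10.
228 hashes to 1; slot 1 is free -> place at 1.
711 hashes to 3; slot 3 is free -> place at 3.
241 hashes to 12; slot 12 is free -> place at 12.
Table: [-, 228, 784, 711, 706, 451, 808, 247, 805, 290, 460, -, 241, -, -, -, -]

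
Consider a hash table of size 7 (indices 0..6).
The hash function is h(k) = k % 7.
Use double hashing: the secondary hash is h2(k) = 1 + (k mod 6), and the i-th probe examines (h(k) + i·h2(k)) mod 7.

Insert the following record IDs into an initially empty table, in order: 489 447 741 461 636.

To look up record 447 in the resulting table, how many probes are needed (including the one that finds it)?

Insert 489: h=6, slot 6 empty → index 6.
Insert 447: h=6, h2=4, slot 6 occupied → index 3.
Insert 741: h=6, h2=4, slots 6,3 occupied → index 0.
Insert 461: h=6, h2=6, slot 6 occupied → index 5.
Insert 636: h=6, h2=1, slots 6,0 occupied → index 1.
Table: [741, 636, _, 447, _, 461, 489]
Lookup 447: h=6, h2=4, probe 6,3 → found at 3.

2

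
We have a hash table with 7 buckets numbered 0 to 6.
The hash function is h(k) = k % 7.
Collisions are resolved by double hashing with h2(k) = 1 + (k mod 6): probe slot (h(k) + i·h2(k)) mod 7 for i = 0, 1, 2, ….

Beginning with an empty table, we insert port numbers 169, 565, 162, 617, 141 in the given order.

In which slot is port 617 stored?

0

Insert 169: h=1, slot 1 empty -> index 1.
Insert 565: h=5, slot 5 empty -> index 5.
Insert 162: h=1, h2=1, slot 1 occupied -> index 2.
Insert 617: h=1, h2=6, slot 1 occupied -> index 0.
Insert 141: h=1, h2=4, slots 1,5,2 occupied -> index 6.
Table: [617, 169, 162, ., ., 565, 141]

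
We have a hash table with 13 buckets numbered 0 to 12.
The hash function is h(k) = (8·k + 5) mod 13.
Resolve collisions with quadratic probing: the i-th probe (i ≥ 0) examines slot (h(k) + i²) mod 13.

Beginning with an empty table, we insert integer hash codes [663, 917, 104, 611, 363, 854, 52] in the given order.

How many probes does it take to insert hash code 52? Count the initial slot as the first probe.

5

663 hashes to 5; slot 5 is free -> place at 5.
917 hashes to 9; slot 9 is free -> place at 9.
104 hashes to 5; 5 taken -> place at 6.
611 hashes to 5; 5,6,9 taken -> place at 1.
363 hashes to 10; slot 10 is free -> place at 10.
854 hashes to 12; slot 12 is free -> place at 12.
52 hashes to 5; 5,6,9,1 taken -> place at 8.
Table: [_, 611, _, _, _, 663, 104, _, 52, 917, 363, _, 854]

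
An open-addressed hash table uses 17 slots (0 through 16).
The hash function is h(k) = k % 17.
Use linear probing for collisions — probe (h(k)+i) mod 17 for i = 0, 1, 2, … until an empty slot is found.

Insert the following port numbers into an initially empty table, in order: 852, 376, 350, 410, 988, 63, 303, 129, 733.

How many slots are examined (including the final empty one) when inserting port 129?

Insert 852: h=2, slot 2 empty -> index 2.
Insert 376: h=2, slot 2 occupied -> index 3.
Insert 350: h=10, slot 10 empty -> index 10.
Insert 410: h=2, slots 2,3 occupied -> index 4.
Insert 988: h=2, slots 2,3,4 occupied -> index 5.
Insert 63: h=12, slot 12 empty -> index 12.
Insert 303: h=14, slot 14 empty -> index 14.
Insert 129: h=10, slot 10 occupied -> index 11.
Insert 733: h=2, slots 2,3,4,5 occupied -> index 6.
Table: [., ., 852, 376, 410, 988, 733, ., ., ., 350, 129, 63, ., 303, ., .]

2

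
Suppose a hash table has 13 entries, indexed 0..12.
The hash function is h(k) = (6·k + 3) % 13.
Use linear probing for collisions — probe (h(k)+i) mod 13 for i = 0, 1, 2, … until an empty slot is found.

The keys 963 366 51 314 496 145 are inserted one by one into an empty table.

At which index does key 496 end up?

Insert 963: h=9, slot 9 empty => index 9.
Insert 366: h=2, slot 2 empty => index 2.
Insert 51: h=10, slot 10 empty => index 10.
Insert 314: h=2, slot 2 occupied => index 3.
Insert 496: h=2, slots 2,3 occupied => index 4.
Insert 145: h=2, slots 2,3,4 occupied => index 5.
Table: [—, —, 366, 314, 496, 145, —, —, —, 963, 51, —, —]

4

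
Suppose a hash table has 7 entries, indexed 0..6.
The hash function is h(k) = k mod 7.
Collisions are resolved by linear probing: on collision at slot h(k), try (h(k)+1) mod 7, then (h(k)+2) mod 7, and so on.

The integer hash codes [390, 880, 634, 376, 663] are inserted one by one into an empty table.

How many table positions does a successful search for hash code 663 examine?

390 hashes to 5; slot 5 is free → place at 5.
880 hashes to 5; 5 taken → place at 6.
634 hashes to 4; slot 4 is free → place at 4.
376 hashes to 5; 5,6 taken → place at 0.
663 hashes to 5; 5,6,0 taken → place at 1.
Table: [376, 663, -, -, 634, 390, 880]
Lookup 663: h=5, probe 5,6,0,1 → found at 1.

4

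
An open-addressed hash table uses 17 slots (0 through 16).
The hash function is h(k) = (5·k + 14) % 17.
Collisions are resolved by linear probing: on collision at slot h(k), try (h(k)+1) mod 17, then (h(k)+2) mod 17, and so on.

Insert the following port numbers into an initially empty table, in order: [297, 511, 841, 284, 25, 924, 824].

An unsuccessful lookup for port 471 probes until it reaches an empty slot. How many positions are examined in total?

3

297 hashes to 3; slot 3 is free -> place at 3.
511 hashes to 2; slot 2 is free -> place at 2.
841 hashes to 3; 3 taken -> place at 4.
284 hashes to 6; slot 6 is free -> place at 6.
25 hashes to 3; 3,4 taken -> place at 5.
924 hashes to 10; slot 10 is free -> place at 10.
824 hashes to 3; 3,4,5,6 taken -> place at 7.
Table: [-, -, 511, 297, 841, 25, 284, 824, -, -, 924, -, -, -, -, -, -]
Lookup 471: h=6, probe 6,7,8 → slot 8 empty, not found.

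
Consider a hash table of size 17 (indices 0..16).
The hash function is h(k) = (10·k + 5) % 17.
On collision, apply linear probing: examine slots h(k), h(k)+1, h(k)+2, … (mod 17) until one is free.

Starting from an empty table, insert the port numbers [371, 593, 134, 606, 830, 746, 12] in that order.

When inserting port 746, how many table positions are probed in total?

371: h=9 -> slot 9
593: h=2 -> slot 2
134: h=2, probe 2,3 -> slot 3
606: h=13 -> slot 13
830: h=9, probe 9,10 -> slot 10
746: h=2, probe 2,3,4 -> slot 4
12: h=6 -> slot 6
Table: [∅, ∅, 593, 134, 746, ∅, 12, ∅, ∅, 371, 830, ∅, ∅, 606, ∅, ∅, ∅]

3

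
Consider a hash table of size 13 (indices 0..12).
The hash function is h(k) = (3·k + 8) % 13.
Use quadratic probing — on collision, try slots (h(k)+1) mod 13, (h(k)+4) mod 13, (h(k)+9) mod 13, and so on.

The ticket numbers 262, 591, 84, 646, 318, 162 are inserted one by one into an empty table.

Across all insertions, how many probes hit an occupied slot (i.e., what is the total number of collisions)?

11

Insert 262: h=1, slot 1 empty → index 1.
Insert 591: h=0, slot 0 empty → index 0.
Insert 84: h=0, slots 0,1 occupied → index 4.
Insert 646: h=9, slot 9 empty → index 9.
Insert 318: h=0, slots 0,1,4,9 occupied → index 3.
Insert 162: h=0, slots 0,1,4,9,3 occupied → index 12.
Table: [591, 262, —, 318, 84, —, —, —, —, 646, —, —, 162]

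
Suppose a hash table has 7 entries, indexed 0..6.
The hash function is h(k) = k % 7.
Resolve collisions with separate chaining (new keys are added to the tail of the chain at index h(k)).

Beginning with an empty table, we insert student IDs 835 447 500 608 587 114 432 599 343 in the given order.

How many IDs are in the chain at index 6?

835 → bucket 2
447 → bucket 6
500 → bucket 3
608 → bucket 6 (collision)
587 → bucket 6 (collision)
114 → bucket 2 (collision)
432 → bucket 5
599 → bucket 4
343 → bucket 0
Final buckets:
0: 343
1: .
2: 835 -> 114
3: 500
4: 599
5: 432
6: 447 -> 608 -> 587

3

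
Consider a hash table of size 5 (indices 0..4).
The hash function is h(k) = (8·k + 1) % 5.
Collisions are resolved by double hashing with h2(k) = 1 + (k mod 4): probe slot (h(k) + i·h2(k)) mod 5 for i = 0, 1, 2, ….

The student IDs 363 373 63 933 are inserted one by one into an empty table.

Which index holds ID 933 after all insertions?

1

Insert 363: h=0, slot 0 empty -> index 0.
Insert 373: h=0, h2=2, slot 0 occupied -> index 2.
Insert 63: h=0, h2=4, slot 0 occupied -> index 4.
Insert 933: h=0, h2=2, slots 0,2,4 occupied -> index 1.
Table: [363, 933, 373, -, 63]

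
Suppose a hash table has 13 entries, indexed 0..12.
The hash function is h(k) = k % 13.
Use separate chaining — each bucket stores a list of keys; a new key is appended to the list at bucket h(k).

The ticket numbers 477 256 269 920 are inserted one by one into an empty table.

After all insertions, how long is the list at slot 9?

3

Insert 477: h=9, bucket 9 empty → new chain.
Insert 256: h=9, bucket 9 nonempty → append to chain.
Insert 269: h=9, bucket 9 nonempty → append to chain.
Insert 920: h=10, bucket 10 empty → new chain.
Final buckets:
0: .
1: .
2: .
3: .
4: .
5: .
6: .
7: .
8: .
9: 477 -> 256 -> 269
10: 920
11: .
12: .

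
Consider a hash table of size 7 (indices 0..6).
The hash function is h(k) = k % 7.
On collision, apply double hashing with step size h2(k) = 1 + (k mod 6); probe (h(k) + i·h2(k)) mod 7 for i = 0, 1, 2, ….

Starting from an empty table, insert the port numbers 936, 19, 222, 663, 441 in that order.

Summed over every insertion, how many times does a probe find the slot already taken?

936 hashes to 5; slot 5 is free => place at 5.
19 hashes to 5, h2=2; 5 taken => place at 0.
222 hashes to 5, h2=1; 5 taken => place at 6.
663 hashes to 5, h2=4; 5 taken => place at 2.
441 hashes to 0, h2=4; 0 taken => place at 4.
Table: [19, -, 663, -, 441, 936, 222]

4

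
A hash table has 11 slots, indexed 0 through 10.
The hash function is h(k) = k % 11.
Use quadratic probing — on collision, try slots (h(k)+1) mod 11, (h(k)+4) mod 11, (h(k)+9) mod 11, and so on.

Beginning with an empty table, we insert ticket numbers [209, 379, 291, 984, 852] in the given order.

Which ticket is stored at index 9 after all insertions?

984

209 hashes to 0; slot 0 is free => place at 0.
379 hashes to 5; slot 5 is free => place at 5.
291 hashes to 5; 5 taken => place at 6.
984 hashes to 5; 5,6 taken => place at 9.
852 hashes to 5; 5,6,9 taken => place at 3.
Table: [209, _, _, 852, _, 379, 291, _, _, 984, _]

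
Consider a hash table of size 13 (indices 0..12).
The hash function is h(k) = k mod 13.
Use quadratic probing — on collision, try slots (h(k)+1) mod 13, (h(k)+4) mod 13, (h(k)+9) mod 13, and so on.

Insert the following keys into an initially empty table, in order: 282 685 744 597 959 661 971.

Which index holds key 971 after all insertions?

282: h=9 -> slot 9
685: h=9, probe 9,10 -> slot 10
744: h=3 -> slot 3
597: h=12 -> slot 12
959: h=10, probe 10,11 -> slot 11
661: h=11, probe 11,12,2 -> slot 2
971: h=9, probe 9,10,0 -> slot 0
Table: [971, -, 661, 744, -, -, -, -, -, 282, 685, 959, 597]

0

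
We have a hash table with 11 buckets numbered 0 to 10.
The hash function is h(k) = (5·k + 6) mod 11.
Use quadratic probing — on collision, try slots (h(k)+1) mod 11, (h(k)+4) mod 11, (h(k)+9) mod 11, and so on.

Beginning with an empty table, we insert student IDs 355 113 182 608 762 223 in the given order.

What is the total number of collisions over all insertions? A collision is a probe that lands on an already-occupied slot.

355 hashes to 10; slot 10 is free → place at 10.
113 hashes to 10; 10 taken → place at 0.
182 hashes to 3; slot 3 is free → place at 3.
608 hashes to 10; 10,0,3 taken → place at 8.
762 hashes to 10; 10,0,3,8 taken → place at 4.
223 hashes to 10; 10,0,3,8,4 taken → place at 2.
Table: [113, _, 223, 182, 762, _, _, _, 608, _, 355]

13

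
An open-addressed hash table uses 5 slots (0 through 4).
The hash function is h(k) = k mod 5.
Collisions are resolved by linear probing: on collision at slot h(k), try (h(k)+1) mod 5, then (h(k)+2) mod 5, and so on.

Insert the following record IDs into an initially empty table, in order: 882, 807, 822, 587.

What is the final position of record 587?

Insert 882: h=2, slot 2 empty -> index 2.
Insert 807: h=2, slot 2 occupied -> index 3.
Insert 822: h=2, slots 2,3 occupied -> index 4.
Insert 587: h=2, slots 2,3,4 occupied -> index 0.
Table: [587, -, 882, 807, 822]

0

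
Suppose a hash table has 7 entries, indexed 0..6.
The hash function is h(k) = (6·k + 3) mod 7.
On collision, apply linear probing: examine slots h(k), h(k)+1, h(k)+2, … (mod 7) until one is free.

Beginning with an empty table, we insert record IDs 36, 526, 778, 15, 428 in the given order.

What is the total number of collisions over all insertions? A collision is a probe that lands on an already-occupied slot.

10

36 hashes to 2; slot 2 is free => place at 2.
526 hashes to 2; 2 taken => place at 3.
778 hashes to 2; 2,3 taken => place at 4.
15 hashes to 2; 2,3,4 taken => place at 5.
428 hashes to 2; 2,3,4,5 taken => place at 6.
Table: [_, _, 36, 526, 778, 15, 428]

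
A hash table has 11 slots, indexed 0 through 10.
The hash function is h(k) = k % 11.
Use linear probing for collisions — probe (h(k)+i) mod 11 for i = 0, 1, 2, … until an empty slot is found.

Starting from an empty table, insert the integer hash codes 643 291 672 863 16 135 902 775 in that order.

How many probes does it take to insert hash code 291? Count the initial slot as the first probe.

643: h=5 -> slot 5
291: h=5, probe 5,6 -> slot 6
672: h=1 -> slot 1
863: h=5, probe 5,6,7 -> slot 7
16: h=5, probe 5,6,7,8 -> slot 8
135: h=3 -> slot 3
902: h=0 -> slot 0
775: h=5, probe 5,6,7,8,9 -> slot 9
Table: [902, 672, ., 135, ., 643, 291, 863, 16, 775, .]

2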